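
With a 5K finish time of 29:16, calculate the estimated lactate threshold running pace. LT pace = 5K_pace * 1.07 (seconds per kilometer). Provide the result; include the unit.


Race duration = 1756 s for 5 km
Average pace = 1756 / 5 = 351.2 s/km
LT pace = 351.2 * 1.07
= 375.78 s/km

375.78 s/km


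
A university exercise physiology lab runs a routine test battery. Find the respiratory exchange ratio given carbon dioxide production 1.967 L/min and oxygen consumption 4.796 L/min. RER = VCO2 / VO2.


VCO2 = 1.967 L/min
VO2 = 4.796 L/min
RER = 1.967 / 4.796 = 0.4101

0.4101


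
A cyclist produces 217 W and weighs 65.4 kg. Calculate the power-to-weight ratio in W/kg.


P/W = power / mass
= 217 / 65.4
= 3.318 W/kg

3.318 W/kg


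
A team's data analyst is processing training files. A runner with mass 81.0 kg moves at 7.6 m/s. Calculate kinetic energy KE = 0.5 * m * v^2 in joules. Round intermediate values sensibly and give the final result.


v^2 = 7.6^2 = 57.76
KE = 0.5 * 81.0 * 57.76
= 2339.28 J

2339.28 J


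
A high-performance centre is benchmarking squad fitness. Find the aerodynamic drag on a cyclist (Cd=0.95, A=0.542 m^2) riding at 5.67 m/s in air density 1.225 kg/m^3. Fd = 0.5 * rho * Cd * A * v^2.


Fd = 0.5 * 1.225 * 0.95 * 0.542 * 5.67^2
= 0.5 * 1.225 * 0.95 * 0.542 * 32.1489
= 10.139 N

10.139 N


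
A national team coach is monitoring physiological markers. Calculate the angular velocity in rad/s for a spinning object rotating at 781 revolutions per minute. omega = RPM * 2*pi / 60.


omega = RPM * 2*pi / 60
= 781 * 6.28318531 / 60
= 81.786 rad/s

81.786 rad/s


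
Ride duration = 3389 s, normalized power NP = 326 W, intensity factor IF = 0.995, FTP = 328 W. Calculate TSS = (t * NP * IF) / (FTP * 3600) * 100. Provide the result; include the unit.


Numerator = 3389 * 326 * 0.995 = 1099289.93
Denominator = 328 * 3600 = 1180800
TSS = 1099289.93 / 1180800 * 100
= 93.1

93.1 TSS


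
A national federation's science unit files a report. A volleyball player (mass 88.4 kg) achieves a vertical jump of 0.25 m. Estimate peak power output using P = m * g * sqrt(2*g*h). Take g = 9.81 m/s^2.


2 * g * h = 2 * 9.81 * 0.25 = 4.905
sqrt(4.905) = 2.214723 m/s
P = 88.4 * 9.81 * 2.214723 = 1920.62 W

1920.62 W


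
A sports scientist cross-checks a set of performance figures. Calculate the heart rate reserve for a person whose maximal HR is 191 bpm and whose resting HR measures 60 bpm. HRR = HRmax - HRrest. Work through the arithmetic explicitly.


HRmax = 191 bpm
HRrest = 60 bpm
HRR = 191 - 60 = 131 bpm

131 bpm


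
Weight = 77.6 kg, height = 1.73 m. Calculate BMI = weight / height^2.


height^2 = 1.73^2 = 2.9929
BMI = 77.6 / 2.9929 = 25.93 kg/m^2

25.93 kg/m^2


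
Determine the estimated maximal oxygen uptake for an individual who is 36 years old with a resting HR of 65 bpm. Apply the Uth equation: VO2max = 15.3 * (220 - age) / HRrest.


HRmax = 220 - 36 = 184
VO2max = 15.3 * (184 / 65)
= 15.3 * 2.8308
= 43.31 mL/kg/min

43.31 mL/kg/min


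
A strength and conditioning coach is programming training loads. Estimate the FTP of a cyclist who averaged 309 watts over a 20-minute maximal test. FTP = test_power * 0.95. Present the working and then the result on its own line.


FTP = 309 * 0.95 = 293.55 W

293.55 W


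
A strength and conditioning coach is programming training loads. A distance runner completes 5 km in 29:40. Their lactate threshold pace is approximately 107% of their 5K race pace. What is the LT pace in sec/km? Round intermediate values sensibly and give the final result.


Convert to seconds: 29 min 40 s = 1780 s
Pace per km = 1780 / 5 = 356.0 s/km
LT pace = 356.0 * 1.07 = 380.92 s/km

380.92 s/km


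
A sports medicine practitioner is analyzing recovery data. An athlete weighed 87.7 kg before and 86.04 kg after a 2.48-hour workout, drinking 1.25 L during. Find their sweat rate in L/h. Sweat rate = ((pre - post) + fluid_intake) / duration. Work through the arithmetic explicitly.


Body mass change = 1.66 kg
Total sweat loss = 1.66 + 1.25 = 2.91 L
Rate = 2.91 / 2.48 = 1.173 L/h

1.173 L/h


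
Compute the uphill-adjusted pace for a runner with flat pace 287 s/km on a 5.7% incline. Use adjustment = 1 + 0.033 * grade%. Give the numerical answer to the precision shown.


Adjustment factor = 1 + 0.033 * 5.7 = 1.1881
Grade-adjusted pace = 287 * 1.1881 = 340.98 s/km

340.98 s/km


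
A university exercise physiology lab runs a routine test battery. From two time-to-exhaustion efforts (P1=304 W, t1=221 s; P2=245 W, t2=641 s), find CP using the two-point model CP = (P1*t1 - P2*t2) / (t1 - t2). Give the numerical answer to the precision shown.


Work in trial 1 = 67184 J
Work in trial 2 = 157045 J
Delta work = -89861 J
Delta time = -420 s
CP = -89861 / -420 = 213.95 W

213.95 W


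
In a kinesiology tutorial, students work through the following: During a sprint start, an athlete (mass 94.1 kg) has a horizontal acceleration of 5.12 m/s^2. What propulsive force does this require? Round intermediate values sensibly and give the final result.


Propulsive force = mass * acceleration
= 94.1 kg * 5.12 m/s^2
= 481.79 N

481.79 N


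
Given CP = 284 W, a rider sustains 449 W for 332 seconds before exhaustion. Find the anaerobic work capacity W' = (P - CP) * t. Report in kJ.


Excess power = 449 - 284 = 165 W
Work above CP = 165 * 332 = 54780 J
W' = 54.78 kJ

54.78 kJ


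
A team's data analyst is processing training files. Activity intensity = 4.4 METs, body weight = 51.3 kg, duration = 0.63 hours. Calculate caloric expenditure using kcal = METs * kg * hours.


kcal = 4.4 * 51.3 * 0.63
= 225.72 * 0.63
= 142.2 kcal

142.2 kcal


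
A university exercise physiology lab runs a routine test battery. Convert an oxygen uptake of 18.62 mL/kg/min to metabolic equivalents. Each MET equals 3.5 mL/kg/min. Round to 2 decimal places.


One MET = 3.5 mL/kg/min
Number of METs = 18.62 / 3.5
= 5.32 METs

5.32 METs


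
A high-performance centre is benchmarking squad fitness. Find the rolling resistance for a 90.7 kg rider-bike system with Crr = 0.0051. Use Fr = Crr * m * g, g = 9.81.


m * g = 90.7 * 9.81 = 889.767 N
Fr = 0.0051 * 889.767 = 4.538 N

4.538 N


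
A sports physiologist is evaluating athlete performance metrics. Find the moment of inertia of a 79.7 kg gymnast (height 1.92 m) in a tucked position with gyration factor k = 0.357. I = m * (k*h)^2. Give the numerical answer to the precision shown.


Radius of gyration = 0.357 * 1.92 = 0.68544 m
I = 79.7 * 0.68544^2
= 79.7 * 0.469828
= 37.445 kg*m^2

37.445 kg*m^2


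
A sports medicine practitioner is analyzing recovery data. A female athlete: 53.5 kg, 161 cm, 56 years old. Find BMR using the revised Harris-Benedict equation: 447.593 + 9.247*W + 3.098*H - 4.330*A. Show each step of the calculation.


Intercept = 447.593
Weight contribution = 9.247 * 53.5 = 494.7145
Height contribution = 3.098 * 161 = 498.778
Age contribution = 4.33 * 56 = 242.48
BMR = 447.593 + 494.7145 + 498.778 - 242.48
= 1198.61 kcal/day

1198.61 kcal/day


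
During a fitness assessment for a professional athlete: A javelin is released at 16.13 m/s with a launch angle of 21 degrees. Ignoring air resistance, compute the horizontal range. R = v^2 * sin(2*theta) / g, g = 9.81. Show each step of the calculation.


Launch speed squared = 260.1769
sin(2 * 21 deg) = 0.669131
Range = 260.1769 * 0.669131 / 9.81
= 17.746 m

17.746 m


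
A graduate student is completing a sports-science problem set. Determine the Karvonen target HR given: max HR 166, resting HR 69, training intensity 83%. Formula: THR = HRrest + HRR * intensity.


HRR = HRmax - HRrest = 166 - 69 = 97
THR = 69 + 97 * 0.83
= 149.51 bpm

149.51 bpm


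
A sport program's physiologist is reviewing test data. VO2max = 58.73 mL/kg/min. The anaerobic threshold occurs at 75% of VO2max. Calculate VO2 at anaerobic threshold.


AT fraction = 75 / 100 = 0.75
AT VO2 = 58.73 * 0.75
= 44.05 mL/kg/min

44.05 mL/kg/min


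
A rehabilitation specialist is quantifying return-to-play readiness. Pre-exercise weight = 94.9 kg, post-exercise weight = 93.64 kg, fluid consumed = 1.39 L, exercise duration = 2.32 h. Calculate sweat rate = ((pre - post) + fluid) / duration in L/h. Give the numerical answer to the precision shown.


Weight loss = 94.9 - 93.64 = 1.26 kg (approx L)
Total sweat = 1.26 + 1.39 = 2.65 L
Sweat rate = 2.65 / 2.32 = 1.142 L/h

1.142 L/h


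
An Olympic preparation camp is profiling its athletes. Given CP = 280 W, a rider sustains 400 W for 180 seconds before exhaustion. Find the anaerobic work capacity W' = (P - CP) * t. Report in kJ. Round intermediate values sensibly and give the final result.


Excess power = 400 - 280 = 120 W
Work above CP = 120 * 180 = 21600 J
W' = 21.6 kJ

21.6 kJ


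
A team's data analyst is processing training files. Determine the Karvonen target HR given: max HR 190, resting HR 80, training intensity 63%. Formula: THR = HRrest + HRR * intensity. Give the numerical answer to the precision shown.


HRR = HRmax - HRrest = 190 - 80 = 110
THR = 80 + 110 * 0.63
= 149.3 bpm

149.3 bpm


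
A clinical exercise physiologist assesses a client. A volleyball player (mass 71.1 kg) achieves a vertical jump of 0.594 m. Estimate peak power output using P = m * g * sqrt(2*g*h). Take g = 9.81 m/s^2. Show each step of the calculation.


2 * g * h = 2 * 9.81 * 0.594 = 11.65428
sqrt(11.65428) = 3.413837 m/s
P = 71.1 * 9.81 * 3.413837 = 2381.12 W

2381.12 W


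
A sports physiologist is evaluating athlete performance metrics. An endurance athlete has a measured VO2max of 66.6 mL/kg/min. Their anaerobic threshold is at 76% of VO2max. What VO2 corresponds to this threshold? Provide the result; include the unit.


Anaerobic threshold VO2 = VO2max * 76%
= 66.6 * 0.76
= 50.62 mL/kg/min

50.62 mL/kg/min


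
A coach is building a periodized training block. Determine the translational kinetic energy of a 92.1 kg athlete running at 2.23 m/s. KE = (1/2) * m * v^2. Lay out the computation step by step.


KE = 0.5 * m * v^2
= 0.5 * 92.1 * 2.23^2
= 0.5 * 92.1 * 4.9729
= 229.0 J

229.0 J


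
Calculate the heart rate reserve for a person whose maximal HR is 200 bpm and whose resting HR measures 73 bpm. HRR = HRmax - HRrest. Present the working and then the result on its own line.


HRmax = 200 bpm
HRrest = 73 bpm
HRR = 200 - 73 = 127 bpm

127 bpm


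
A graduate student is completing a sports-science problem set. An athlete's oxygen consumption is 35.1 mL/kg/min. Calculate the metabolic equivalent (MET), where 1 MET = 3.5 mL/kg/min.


MET = VO2 / 3.5
= 35.1 / 3.5
= 10.03 METs

10.03 METs


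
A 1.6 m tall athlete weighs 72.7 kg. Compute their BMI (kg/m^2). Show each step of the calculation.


height^2 = 2.56 m^2
BMI = 72.7 / 2.56 = 28.4 kg/m^2

28.4 kg/m^2


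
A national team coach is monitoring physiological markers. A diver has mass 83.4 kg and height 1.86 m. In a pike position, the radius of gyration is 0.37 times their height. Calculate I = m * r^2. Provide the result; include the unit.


r = 0.37 * 1.86 = 0.6882 m
I = m * r^2 = 83.4 * 0.473619 = 39.5 kg*m^2

39.5 kg*m^2


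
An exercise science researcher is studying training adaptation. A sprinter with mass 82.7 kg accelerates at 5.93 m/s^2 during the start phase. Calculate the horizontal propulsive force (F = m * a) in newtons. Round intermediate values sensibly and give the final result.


F = m * a
= 82.7 * 5.93
= 490.41 N

490.41 N


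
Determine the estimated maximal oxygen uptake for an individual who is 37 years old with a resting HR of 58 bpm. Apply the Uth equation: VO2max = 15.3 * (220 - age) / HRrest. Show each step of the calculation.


HRmax = 220 - 37 = 183
VO2max = 15.3 * (183 / 58)
= 15.3 * 3.1552
= 48.27 mL/kg/min

48.27 mL/kg/min


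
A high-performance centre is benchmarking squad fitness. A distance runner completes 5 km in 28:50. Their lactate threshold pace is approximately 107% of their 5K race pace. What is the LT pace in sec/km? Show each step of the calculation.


Convert to seconds: 28 min 50 s = 1730 s
Pace per km = 1730 / 5 = 346.0 s/km
LT pace = 346.0 * 1.07 = 370.22 s/km

370.22 s/km


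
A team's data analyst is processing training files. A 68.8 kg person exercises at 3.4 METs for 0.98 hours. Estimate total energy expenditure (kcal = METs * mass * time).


Energy = METs * mass(kg) * time(h)
= 3.4 * 68.8 * 0.98
= 229.24 kcal

229.24 kcal


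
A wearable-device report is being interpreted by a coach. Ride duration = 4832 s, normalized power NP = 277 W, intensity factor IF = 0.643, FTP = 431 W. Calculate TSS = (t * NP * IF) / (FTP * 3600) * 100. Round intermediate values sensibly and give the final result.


Numerator = 4832 * 277 * 0.643 = 860632.352
Denominator = 431 * 3600 = 1551600
TSS = 860632.352 / 1551600 * 100
= 55.47

55.47 TSS


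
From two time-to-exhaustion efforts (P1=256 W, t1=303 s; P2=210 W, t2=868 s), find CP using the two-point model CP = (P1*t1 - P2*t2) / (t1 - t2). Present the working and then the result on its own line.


Work in trial 1 = 77568 J
Work in trial 2 = 182280 J
Delta work = -104712 J
Delta time = -565 s
CP = -104712 / -565 = 185.33 W

185.33 W


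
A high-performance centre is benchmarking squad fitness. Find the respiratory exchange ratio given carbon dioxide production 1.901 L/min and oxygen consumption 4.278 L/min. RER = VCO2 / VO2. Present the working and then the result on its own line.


VCO2 = 1.901 L/min
VO2 = 4.278 L/min
RER = 1.901 / 4.278 = 0.4444

0.4444


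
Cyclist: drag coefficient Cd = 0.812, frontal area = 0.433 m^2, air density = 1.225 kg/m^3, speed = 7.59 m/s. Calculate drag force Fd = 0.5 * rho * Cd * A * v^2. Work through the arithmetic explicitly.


v^2 = 7.59^2 = 57.6081
Fd = 0.5 * 1.225 * 0.812 * 0.433 * 57.6081
= 12.406 N

12.406 N


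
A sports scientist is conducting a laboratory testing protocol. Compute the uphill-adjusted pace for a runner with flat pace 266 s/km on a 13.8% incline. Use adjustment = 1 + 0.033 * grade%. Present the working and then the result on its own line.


Adjustment factor = 1 + 0.033 * 13.8 = 1.4554
Grade-adjusted pace = 266 * 1.4554 = 387.14 s/km

387.14 s/km


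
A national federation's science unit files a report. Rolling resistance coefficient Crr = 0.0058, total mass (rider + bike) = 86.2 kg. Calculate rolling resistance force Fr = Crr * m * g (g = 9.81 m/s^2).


Fr = Crr * m * g
= 0.0058 * 86.2 * 9.81
= 4.905 N

4.905 N


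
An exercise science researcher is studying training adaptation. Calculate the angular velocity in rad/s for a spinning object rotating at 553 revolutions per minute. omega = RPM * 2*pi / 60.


omega = RPM * 2*pi / 60
= 553 * 6.28318531 / 60
= 57.91 rad/s

57.91 rad/s


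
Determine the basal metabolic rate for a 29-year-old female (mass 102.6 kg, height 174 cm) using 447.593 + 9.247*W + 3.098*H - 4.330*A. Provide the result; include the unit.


BMR = 447.593 + 9.247*102.6 + 3.098*174 - 4.330*29
= 1809.82 kcal/day

1809.82 kcal/day


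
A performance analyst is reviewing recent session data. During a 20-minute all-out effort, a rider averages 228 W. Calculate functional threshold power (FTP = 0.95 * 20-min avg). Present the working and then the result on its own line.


FTP = 0.95 * 228
= 216.6 W

216.6 W


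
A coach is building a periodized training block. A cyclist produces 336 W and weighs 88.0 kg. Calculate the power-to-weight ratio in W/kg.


P/W = power / mass
= 336 / 88.0
= 3.818 W/kg

3.818 W/kg


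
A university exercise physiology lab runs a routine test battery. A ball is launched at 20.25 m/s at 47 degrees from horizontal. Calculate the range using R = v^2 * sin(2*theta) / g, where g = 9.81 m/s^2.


sin(2 * 47) = sin(94) = 0.997564
v^2 = 20.25^2 = 410.0625
R = 410.0625 * 0.997564 / 9.81
= 41.699 m

41.699 m


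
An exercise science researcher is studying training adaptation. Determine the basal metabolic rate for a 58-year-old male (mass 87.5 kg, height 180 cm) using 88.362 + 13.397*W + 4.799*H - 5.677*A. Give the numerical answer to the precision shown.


BMR = 88.362 + 13.397*87.5 + 4.799*180 - 5.677*58
= 1795.15 kcal/day

1795.15 kcal/day


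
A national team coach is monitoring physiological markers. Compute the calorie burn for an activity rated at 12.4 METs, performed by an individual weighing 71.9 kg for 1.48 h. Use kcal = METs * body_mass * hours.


Product of METs and mass = 12.4 * 71.9 = 891.56
Total kcal = 891.56 * 1.48 = 1319.51 kcal

1319.51 kcal


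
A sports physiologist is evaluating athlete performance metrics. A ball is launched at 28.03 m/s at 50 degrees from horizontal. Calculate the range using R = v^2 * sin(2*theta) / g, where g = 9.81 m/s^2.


sin(2 * 50) = sin(100) = 0.984808
v^2 = 28.03^2 = 785.6809
R = 785.6809 * 0.984808 / 9.81
= 78.873 m

78.873 m


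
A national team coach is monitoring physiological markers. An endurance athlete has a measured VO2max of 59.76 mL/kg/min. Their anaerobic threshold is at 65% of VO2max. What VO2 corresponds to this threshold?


Anaerobic threshold VO2 = VO2max * 65%
= 59.76 * 0.65
= 38.84 mL/kg/min

38.84 mL/kg/min


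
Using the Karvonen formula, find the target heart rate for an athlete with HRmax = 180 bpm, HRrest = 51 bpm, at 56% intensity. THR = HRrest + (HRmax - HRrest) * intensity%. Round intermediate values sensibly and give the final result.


HRR = 180 - 51 = 129
THR = 51 + 129 * 0.56
= 51 + 72.24
= 123.24 bpm

123.24 bpm


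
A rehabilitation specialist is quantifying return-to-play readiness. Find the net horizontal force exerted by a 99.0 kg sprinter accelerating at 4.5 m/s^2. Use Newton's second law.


Newton's second law: F = m * a
F = 99.0 * 4.5 = 445.5 N

445.5 N


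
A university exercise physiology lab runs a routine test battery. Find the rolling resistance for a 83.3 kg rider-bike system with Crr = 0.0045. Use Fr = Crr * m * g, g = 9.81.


m * g = 83.3 * 9.81 = 817.173 N
Fr = 0.0045 * 817.173 = 3.677 N

3.677 N


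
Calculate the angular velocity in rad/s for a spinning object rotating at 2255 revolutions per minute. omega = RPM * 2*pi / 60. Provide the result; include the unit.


omega = RPM * 2*pi / 60
= 2255 * 6.28318531 / 60
= 236.143 rad/s

236.143 rad/s


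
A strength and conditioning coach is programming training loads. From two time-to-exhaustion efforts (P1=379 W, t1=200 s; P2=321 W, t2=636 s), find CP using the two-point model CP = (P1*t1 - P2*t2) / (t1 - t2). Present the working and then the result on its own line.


Work in trial 1 = 75800 J
Work in trial 2 = 204156 J
Delta work = -128356 J
Delta time = -436 s
CP = -128356 / -436 = 294.39 W

294.39 W


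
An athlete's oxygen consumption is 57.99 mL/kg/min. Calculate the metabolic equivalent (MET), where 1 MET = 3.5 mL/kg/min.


MET = VO2 / 3.5
= 57.99 / 3.5
= 16.57 METs

16.57 METs


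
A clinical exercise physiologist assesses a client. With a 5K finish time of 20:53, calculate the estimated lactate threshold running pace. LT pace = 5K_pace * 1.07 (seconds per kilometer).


Race duration = 1253 s for 5 km
Average pace = 1253 / 5 = 250.6 s/km
LT pace = 250.6 * 1.07
= 268.14 s/km

268.14 s/km


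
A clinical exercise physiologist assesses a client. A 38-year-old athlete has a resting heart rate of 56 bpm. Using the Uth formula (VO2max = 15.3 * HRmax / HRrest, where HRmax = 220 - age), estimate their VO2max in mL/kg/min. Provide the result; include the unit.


HRmax = 220 - 38 = 182 bpm
Ratio = HRmax / HRrest = 182 / 56 = 3.25
VO2max = 15.3 * 3.25 = 49.73 mL/kg/min

49.73 mL/kg/min


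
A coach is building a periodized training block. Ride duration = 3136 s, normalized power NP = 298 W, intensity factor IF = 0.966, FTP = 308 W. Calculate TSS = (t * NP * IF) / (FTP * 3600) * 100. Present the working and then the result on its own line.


Numerator = 3136 * 298 * 0.966 = 902754.048
Denominator = 308 * 3600 = 1108800
TSS = 902754.048 / 1108800 * 100
= 81.42

81.42 TSS


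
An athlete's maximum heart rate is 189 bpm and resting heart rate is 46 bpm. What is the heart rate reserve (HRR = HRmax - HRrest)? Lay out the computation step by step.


HRR = HRmax - HRrest
= 189 - 46
= 143 bpm

143 bpm


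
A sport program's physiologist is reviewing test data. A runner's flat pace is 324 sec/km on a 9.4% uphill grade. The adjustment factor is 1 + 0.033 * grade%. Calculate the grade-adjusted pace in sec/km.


Factor = 1 + 0.033 * 9.4 = 1.3102
Adjusted pace = 324 * 1.3102
= 424.5 sec/km

424.5 s/km


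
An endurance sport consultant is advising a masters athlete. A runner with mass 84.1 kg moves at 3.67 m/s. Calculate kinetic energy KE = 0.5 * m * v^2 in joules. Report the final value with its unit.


v^2 = 3.67^2 = 13.4689
KE = 0.5 * 84.1 * 13.4689
= 566.37 J

566.37 J


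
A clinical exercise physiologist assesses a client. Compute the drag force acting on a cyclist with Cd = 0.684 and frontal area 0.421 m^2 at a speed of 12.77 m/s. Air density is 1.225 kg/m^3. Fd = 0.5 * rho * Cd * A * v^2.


Step 1: v^2 = 163.0729
Step 2: Fd = 0.5 * 1.225 * 0.684 * 0.421 * 163.0729
= 28.762 N

28.762 N


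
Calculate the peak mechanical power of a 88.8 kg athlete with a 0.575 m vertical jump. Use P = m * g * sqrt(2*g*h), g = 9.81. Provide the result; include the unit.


First, sqrt(2gh) = sqrt(2 * 9.81 * 0.575)
= sqrt(11.2815) = 3.358794 m/s
Power = 88.8 * 9.81 * 3.358794 = 2925.94 W

2925.94 W


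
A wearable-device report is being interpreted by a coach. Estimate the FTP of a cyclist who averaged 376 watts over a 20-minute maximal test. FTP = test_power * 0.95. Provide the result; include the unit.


FTP = 376 * 0.95 = 357.2 W

357.2 W


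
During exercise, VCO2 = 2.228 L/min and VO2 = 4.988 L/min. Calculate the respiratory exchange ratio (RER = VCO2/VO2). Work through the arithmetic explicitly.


RER = VCO2 / VO2
= 2.228 / 4.988
= 0.4467

0.4467


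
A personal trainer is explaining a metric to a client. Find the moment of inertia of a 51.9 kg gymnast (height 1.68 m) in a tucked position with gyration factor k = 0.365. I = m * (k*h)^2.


Radius of gyration = 0.365 * 1.68 = 0.6132 m
I = 51.9 * 0.6132^2
= 51.9 * 0.376014
= 19.515 kg*m^2

19.515 kg*m^2


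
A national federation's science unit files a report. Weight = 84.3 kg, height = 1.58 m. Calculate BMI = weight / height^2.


height^2 = 1.58^2 = 2.4964
BMI = 84.3 / 2.4964 = 33.77 kg/m^2

33.77 kg/m^2


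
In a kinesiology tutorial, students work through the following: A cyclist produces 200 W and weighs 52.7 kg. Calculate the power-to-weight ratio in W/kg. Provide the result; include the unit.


P/W = power / mass
= 200 / 52.7
= 3.795 W/kg

3.795 W/kg


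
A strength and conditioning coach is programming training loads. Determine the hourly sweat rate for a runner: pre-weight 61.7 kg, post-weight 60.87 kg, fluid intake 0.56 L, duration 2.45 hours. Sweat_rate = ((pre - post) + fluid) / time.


Mass lost = 61.7 - 60.87 = 0.83 kg
Add fluid consumed: 0.83 + 0.56 = 1.39 L total sweat
Sweat rate = 1.39 / 2.45 = 0.567 L/h

0.567 L/h


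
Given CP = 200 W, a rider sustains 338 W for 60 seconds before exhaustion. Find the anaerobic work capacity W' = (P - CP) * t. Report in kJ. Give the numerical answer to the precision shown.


Excess power = 338 - 200 = 138 W
Work above CP = 138 * 60 = 8280 J
W' = 8.28 kJ

8.28 kJ


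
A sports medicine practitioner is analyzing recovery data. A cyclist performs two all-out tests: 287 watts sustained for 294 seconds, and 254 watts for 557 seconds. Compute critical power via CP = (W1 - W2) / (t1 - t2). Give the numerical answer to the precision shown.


W1 = P1 * t1 = 287 * 294 = 84378 J
W2 = P2 * t2 = 254 * 557 = 141478 J
CP = (84378 - 141478) / (294 - 557)
= 217.11 W

217.11 W


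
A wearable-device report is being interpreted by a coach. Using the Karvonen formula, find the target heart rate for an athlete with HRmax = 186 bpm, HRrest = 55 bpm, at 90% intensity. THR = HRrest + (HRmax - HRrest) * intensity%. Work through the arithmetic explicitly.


HRR = 186 - 55 = 131
THR = 55 + 131 * 0.9
= 55 + 117.9
= 172.9 bpm

172.9 bpm


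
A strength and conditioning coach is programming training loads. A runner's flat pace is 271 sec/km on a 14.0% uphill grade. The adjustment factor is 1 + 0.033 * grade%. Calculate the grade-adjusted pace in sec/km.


Factor = 1 + 0.033 * 14.0 = 1.462
Adjusted pace = 271 * 1.462
= 396.2 sec/km

396.2 s/km


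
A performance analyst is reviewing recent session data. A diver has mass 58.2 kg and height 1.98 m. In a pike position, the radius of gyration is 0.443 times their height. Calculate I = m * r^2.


r = 0.443 * 1.98 = 0.87714 m
I = m * r^2 = 58.2 * 0.769375 = 44.778 kg*m^2

44.778 kg*m^2


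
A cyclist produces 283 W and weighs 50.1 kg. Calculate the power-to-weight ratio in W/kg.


P/W = power / mass
= 283 / 50.1
= 5.649 W/kg

5.649 W/kg


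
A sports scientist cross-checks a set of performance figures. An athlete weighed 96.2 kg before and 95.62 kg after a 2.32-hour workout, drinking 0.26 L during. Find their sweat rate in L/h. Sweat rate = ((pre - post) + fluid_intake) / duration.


Body mass change = 0.58 kg
Total sweat loss = 0.58 + 0.26 = 0.84 L
Rate = 0.84 / 2.32 = 0.362 L/h

0.362 L/h


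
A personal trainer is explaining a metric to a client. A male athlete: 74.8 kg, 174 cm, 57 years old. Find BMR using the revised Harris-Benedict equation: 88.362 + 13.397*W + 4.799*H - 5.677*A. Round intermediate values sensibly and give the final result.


Intercept = 88.362
Weight contribution = 13.397 * 74.8 = 1002.0956
Height contribution = 4.799 * 174 = 835.026
Age contribution = 5.677 * 57 = 323.589
BMR = 88.362 + 1002.0956 + 835.026 - 323.589
= 1601.89 kcal/day

1601.89 kcal/day


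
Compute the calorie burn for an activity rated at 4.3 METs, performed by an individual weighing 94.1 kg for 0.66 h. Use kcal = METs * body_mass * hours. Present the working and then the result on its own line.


Product of METs and mass = 4.3 * 94.1 = 404.63
Total kcal = 404.63 * 0.66 = 267.06 kcal

267.06 kcal


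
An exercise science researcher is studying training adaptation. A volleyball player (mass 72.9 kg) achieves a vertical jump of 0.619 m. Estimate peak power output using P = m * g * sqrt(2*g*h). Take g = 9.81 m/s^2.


2 * g * h = 2 * 9.81 * 0.619 = 12.14478
sqrt(12.14478) = 3.484936 m/s
P = 72.9 * 9.81 * 3.484936 = 2492.25 W

2492.25 W


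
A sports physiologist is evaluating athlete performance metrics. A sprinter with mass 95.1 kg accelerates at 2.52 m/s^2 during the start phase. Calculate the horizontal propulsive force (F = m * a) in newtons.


F = m * a
= 95.1 * 2.52
= 239.65 N

239.65 N


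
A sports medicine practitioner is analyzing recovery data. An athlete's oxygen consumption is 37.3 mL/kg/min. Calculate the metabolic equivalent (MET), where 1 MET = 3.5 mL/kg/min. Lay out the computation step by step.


MET = VO2 / 3.5
= 37.3 / 3.5
= 10.66 METs

10.66 METs


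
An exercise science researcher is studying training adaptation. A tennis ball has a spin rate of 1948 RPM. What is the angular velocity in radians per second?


Convert RPM to rad/s: multiply by 2*pi and divide by 60
omega = 1948 * 2 * pi / 60
= 203.994 rad/s

203.994 rad/s


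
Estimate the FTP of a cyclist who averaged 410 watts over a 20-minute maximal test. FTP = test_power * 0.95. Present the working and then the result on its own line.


FTP = 410 * 0.95 = 389.5 W

389.5 W


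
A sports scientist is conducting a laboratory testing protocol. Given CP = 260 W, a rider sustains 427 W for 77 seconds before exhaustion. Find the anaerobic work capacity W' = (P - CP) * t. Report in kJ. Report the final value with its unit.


Excess power = 427 - 260 = 167 W
Work above CP = 167 * 77 = 12859 J
W' = 12.859 kJ

12.859 kJ


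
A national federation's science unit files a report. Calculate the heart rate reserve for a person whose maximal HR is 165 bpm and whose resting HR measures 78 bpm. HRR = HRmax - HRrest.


HRmax = 165 bpm
HRrest = 78 bpm
HRR = 165 - 78 = 87 bpm

87 bpm


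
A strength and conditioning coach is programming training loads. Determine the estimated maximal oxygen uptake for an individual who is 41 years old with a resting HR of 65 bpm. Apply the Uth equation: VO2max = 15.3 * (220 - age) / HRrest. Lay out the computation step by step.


HRmax = 220 - 41 = 179
VO2max = 15.3 * (179 / 65)
= 15.3 * 2.7538
= 42.13 mL/kg/min

42.13 mL/kg/min


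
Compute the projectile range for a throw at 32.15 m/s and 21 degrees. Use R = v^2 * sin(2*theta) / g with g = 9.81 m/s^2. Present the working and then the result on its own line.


Two times the angle = 42 degrees
sin(42) = 0.669131
R = 1033.6225 * 0.669131 / 9.81 = 70.502 m

70.502 m


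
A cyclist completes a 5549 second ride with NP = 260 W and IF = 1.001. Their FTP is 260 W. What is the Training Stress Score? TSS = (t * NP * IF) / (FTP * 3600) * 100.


t * NP * IF = 5549 * 260 * 1.001 = 1444182.74
FTP * 3600 = 936000
TSS = (1444182.74 / 936000) * 100 = 154.29

154.29 TSS


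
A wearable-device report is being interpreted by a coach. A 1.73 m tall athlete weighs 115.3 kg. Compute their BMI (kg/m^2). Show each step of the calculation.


height^2 = 2.9929 m^2
BMI = 115.3 / 2.9929 = 38.52 kg/m^2

38.52 kg/m^2


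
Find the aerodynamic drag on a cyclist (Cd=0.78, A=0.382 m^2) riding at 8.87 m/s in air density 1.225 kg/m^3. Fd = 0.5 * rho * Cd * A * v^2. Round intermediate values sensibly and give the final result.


Fd = 0.5 * 1.225 * 0.78 * 0.382 * 8.87^2
= 0.5 * 1.225 * 0.78 * 0.382 * 78.6769
= 14.359 N

14.359 N


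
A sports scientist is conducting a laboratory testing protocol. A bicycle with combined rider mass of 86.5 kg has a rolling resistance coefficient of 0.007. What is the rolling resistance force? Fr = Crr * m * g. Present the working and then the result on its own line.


Fr = 0.007 * 86.5 * 9.81
= 0.6055 * 9.81
= 5.94 N

5.94 N


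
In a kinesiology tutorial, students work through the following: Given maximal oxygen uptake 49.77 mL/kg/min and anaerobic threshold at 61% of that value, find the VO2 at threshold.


Percentage as decimal = 0.61
VO2 at AT = 49.77 * 0.61 = 30.36 mL/kg/min

30.36 mL/kg/min


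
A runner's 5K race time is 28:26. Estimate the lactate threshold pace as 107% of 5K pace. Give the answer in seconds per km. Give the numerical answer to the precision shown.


Total race time = 28*60 + 26 = 1706 seconds
5K pace = 1706 / 5 = 341.2 sec/km
LT pace = 341.2 * 1.07 = 365.08 sec/km

365.08 s/km


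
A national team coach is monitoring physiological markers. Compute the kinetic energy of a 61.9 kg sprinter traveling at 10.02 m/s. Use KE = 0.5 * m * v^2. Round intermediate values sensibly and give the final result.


Velocity squared = 100.4004
KE = 0.5 * 61.9 * 100.4004 = 3107.39 J

3107.39 J


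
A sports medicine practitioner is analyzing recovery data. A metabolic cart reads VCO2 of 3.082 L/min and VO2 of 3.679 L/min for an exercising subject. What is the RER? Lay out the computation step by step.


RER = VCO2 / VO2 = 3.082 / 3.679 = 0.8377

0.8377


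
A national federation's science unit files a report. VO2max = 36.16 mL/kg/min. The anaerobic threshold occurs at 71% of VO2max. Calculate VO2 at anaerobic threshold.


AT fraction = 71 / 100 = 0.71
AT VO2 = 36.16 * 0.71
= 25.67 mL/kg/min

25.67 mL/kg/min


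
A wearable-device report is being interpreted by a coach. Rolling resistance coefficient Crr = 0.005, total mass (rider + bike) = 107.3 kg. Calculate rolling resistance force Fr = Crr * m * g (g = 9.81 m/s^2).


Fr = Crr * m * g
= 0.005 * 107.3 * 9.81
= 5.263 N

5.263 N


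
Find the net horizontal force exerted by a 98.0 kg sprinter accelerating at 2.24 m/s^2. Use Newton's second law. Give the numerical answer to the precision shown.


Newton's second law: F = m * a
F = 98.0 * 2.24 = 219.52 N

219.52 N


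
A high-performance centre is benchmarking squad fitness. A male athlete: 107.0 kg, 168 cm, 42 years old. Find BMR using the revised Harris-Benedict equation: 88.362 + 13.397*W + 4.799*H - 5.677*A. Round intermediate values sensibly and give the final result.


Intercept = 88.362
Weight contribution = 13.397 * 107.0 = 1433.479
Height contribution = 4.799 * 168 = 806.232
Age contribution = 5.677 * 42 = 238.434
BMR = 88.362 + 1433.479 + 806.232 - 238.434
= 2089.64 kcal/day

2089.64 kcal/day


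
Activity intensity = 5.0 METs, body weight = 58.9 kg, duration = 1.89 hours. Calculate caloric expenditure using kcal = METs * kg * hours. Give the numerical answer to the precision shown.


kcal = 5.0 * 58.9 * 1.89
= 294.5 * 1.89
= 556.61 kcal

556.61 kcal


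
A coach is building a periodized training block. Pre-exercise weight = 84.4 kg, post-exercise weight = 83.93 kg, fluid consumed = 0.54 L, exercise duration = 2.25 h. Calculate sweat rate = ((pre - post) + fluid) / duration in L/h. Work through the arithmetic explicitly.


Weight loss = 84.4 - 83.93 = 0.47 kg (approx L)
Total sweat = 0.47 + 0.54 = 1.01 L
Sweat rate = 1.01 / 2.25 = 0.449 L/h

0.449 L/h


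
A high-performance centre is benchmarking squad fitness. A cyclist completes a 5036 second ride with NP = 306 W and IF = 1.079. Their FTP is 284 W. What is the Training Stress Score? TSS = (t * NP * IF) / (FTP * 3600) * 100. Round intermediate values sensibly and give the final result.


t * NP * IF = 5036 * 306 * 1.079 = 1662756.264
FTP * 3600 = 1022400
TSS = (1662756.264 / 1022400) * 100 = 162.63

162.63 TSS


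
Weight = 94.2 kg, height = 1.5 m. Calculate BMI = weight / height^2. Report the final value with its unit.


height^2 = 1.5^2 = 2.25
BMI = 94.2 / 2.25 = 41.87 kg/m^2

41.87 kg/m^2


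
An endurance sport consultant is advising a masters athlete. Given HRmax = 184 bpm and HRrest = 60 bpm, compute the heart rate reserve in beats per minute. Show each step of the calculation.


Heart rate reserve = maximum HR minus resting HR
HRR = 184 - 60 = 124 bpm

124 bpm


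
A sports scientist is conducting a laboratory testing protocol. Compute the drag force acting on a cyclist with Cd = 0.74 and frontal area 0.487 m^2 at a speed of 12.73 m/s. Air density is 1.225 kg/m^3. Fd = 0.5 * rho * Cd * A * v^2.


Step 1: v^2 = 162.0529
Step 2: Fd = 0.5 * 1.225 * 0.74 * 0.487 * 162.0529
= 35.77 N

35.77 N


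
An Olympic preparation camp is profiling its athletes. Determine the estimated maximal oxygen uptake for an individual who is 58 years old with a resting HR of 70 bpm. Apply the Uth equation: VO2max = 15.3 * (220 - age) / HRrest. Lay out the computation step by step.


HRmax = 220 - 58 = 162
VO2max = 15.3 * (162 / 70)
= 15.3 * 2.3143
= 35.41 mL/kg/min

35.41 mL/kg/min


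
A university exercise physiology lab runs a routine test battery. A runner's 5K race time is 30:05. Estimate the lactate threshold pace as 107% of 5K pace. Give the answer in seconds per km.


Total race time = 30*60 + 5 = 1805 seconds
5K pace = 1805 / 5 = 361.0 sec/km
LT pace = 361.0 * 1.07 = 386.27 sec/km

386.27 s/km


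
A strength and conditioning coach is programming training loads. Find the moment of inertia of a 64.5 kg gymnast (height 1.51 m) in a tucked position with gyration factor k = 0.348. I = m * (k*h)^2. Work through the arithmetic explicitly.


Radius of gyration = 0.348 * 1.51 = 0.52548 m
I = 64.5 * 0.52548^2
= 64.5 * 0.276129
= 17.81 kg*m^2

17.81 kg*m^2


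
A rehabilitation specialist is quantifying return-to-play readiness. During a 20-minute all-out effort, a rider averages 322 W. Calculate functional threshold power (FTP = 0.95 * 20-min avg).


FTP = 0.95 * 322
= 305.9 W

305.9 W


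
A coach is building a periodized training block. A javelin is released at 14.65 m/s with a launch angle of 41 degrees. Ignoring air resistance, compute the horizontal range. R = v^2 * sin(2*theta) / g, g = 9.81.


Launch speed squared = 214.6225
sin(2 * 41 deg) = 0.990268
Range = 214.6225 * 0.990268 / 9.81
= 21.665 m

21.665 m


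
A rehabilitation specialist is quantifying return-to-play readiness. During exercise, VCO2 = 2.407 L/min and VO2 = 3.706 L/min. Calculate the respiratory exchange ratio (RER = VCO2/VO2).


RER = VCO2 / VO2
= 2.407 / 3.706
= 0.6495

0.6495


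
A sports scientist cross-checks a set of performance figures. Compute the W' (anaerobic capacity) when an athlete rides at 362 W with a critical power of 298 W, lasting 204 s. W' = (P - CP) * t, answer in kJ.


Above-CP power = 64 W
Duration = 204 s
W' = 64 * 204 = 13056 J
Convert: 13056 / 1000 = 13.056 kJ

13.056 kJ


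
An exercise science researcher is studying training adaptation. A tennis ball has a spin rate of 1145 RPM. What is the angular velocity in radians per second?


Convert RPM to rad/s: multiply by 2*pi and divide by 60
omega = 1145 * 2 * pi / 60
= 119.904 rad/s

119.904 rad/s


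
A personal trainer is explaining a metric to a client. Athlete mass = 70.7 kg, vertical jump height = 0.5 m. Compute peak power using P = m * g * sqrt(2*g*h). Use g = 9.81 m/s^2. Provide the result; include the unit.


sqrt(2 * 9.81 * 0.5) = sqrt(9.81) = 3.132092 m/s
P = 70.7 * 9.81 * 3.132092
= 2172.32 W

2172.32 W


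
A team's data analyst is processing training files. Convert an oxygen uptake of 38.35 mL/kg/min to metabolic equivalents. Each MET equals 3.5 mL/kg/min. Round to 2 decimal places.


One MET = 3.5 mL/kg/min
Number of METs = 38.35 / 3.5
= 10.96 METs

10.96 METs


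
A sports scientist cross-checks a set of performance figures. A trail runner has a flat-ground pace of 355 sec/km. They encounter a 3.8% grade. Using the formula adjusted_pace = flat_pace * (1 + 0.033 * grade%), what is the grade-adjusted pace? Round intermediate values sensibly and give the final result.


Grade factor = 1 + 0.033 * 3.8 = 1.1254
Adjusted = 355 * 1.1254 = 399.52 sec/km

399.52 s/km


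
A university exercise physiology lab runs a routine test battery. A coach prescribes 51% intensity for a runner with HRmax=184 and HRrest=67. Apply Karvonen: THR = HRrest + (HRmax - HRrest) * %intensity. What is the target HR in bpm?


Heart rate reserve = 184 - 67 = 117
Intensity fraction = 51 / 100 = 0.51
THR = 67 + 117 * 0.51 = 126.67 bpm

126.67 bpm


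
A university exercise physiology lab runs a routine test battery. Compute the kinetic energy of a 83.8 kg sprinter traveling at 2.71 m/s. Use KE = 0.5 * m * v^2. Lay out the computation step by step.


Velocity squared = 7.3441
KE = 0.5 * 83.8 * 7.3441 = 307.72 J

307.72 J


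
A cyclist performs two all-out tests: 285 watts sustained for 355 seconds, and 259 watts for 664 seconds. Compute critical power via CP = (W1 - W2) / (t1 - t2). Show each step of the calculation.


W1 = P1 * t1 = 285 * 355 = 101175 J
W2 = P2 * t2 = 259 * 664 = 171976 J
CP = (101175 - 171976) / (355 - 664)
= 229.13 W

229.13 W


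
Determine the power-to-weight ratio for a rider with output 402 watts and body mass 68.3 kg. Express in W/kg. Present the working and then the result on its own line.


P/W = 402 / 68.3 = 5.886 W/kg

5.886 W/kg


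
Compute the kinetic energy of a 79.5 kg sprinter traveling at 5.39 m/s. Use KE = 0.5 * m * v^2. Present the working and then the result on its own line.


Velocity squared = 29.0521
KE = 0.5 * 79.5 * 29.0521 = 1154.82 J

1154.82 J


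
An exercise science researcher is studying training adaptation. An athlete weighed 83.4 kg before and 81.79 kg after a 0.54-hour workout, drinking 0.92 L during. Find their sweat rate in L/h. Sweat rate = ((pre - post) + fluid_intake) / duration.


Body mass change = 1.61 kg
Total sweat loss = 1.61 + 0.92 = 2.53 L
Rate = 2.53 / 0.54 = 4.685 L/h

4.685 L/h


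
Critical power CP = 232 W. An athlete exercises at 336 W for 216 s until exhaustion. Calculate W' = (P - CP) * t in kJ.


P - CP = 336 - 232 = 104 W
W' = 104 * 216 = 22464 J
= 22464 / 1000 = 22.464 kJ

22.464 kJ
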